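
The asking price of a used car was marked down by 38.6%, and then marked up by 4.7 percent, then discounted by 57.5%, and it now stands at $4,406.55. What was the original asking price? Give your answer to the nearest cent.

$16,128.53

The overall multiplier applied was 0.614 × 1.047 × 0.425 = 0.27321465.
So the original asking price was $4,406.55 ÷ 0.27321465 ≈ $16,128.53.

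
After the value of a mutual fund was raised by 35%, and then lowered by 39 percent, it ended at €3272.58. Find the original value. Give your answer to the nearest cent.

€3973.99

Undoing the 39% decrease: €3272.58 ÷ 0.61 ≈ €5364.885246.
Undoing the 35% increase: €5364.885246 ÷ 1.35 ≈ €3973.99.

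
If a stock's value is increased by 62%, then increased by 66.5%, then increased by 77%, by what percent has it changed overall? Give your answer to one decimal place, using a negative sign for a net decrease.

A 62% increase multiplies by 1.62.
Then a 66.5% increase: 1.62 × 1.665 = 2.6973.
Then a 77% increase: 2.6973 × 1.77 = 4.774221.
Overall factor 4.774221, i.e. 377.4%.

377.4%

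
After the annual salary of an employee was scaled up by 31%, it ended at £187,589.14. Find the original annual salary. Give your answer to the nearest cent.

£143,197.82

The overall multiplier applied was 1.31.
So the original annual salary was £187,589.14 ÷ 1.31 ≈ £143,197.82.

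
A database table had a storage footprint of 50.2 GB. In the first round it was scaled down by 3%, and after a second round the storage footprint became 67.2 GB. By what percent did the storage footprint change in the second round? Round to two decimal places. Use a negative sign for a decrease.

After the first round: 50.2 × 0.97 = 48.694.
Second-round multiplier: 67.2 ÷ 48.694 ≈ 1.380047.
That is a change of 38.00%.

38.00%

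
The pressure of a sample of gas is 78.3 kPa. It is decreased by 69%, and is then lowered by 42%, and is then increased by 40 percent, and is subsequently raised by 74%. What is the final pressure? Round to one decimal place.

Apply the 69% decrease: 78.3 × 0.31 = 24.273.
Apply the 42% decrease: 24.273 × 0.58 = 14.07834.
Apply the 40% increase: 14.07834 × 1.4 = 19.709676.
Apply the 74% increase: 19.709676 × 1.74 = 34.29483624 ≈ 34.3.

34.3 kPa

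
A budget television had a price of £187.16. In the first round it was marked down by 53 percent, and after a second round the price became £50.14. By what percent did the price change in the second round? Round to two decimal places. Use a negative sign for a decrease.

After the first round: £187.16 × 0.47 = £87.9652.
Second-round multiplier: £50.14 ÷ £87.9652 ≈ 0.569998.
That is a change of -43.00%.

-43.00%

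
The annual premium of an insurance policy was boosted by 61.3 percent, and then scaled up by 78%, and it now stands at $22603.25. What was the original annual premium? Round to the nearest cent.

$7872.57

The overall multiplier applied was 1.613 × 1.78 = 2.87114.
So the original annual premium was $22603.25 ÷ 2.87114 ≈ $7872.57.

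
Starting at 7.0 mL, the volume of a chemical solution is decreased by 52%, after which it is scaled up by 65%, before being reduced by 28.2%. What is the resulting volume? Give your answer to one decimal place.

4.0 mL

Each change multiplies by a factor: 0.48 × 1.65 × 0.718 = 0.568656.
7.0 × 0.568656 = 3.980592 ≈ 4.0.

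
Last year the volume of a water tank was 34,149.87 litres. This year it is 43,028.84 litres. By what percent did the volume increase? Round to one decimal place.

26.0%

Change: 43,028.84 − 34,149.87 = 8,878.97.
Relative to the original: 8,878.97 ÷ 34,149.87 ≈ 26.0%.
So the volume increased by 26.0%.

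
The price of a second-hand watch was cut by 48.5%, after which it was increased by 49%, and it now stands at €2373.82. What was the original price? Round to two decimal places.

The overall multiplier applied was 0.515 × 1.49 = 0.76735.
So the original price was €2373.82 ÷ 0.76735 ≈ €3093.53.

€3093.53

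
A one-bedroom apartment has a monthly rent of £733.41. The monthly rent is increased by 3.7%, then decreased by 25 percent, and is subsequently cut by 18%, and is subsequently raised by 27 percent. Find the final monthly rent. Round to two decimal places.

After the 3.7% increase: £733.41 × 1.037 = £760.54617.
25% decrease: £760.54617 × 0.75 = £570.4096275.
18% decrease: £570.4096275 × 0.82 = £467.73589455.
After the 27% increase: £467.73589455 × 1.27 = £594.0245860785 ≈ £594.02.

£594.02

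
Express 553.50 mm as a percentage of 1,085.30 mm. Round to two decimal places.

51.00%

553.50 mm ÷ 1,085.30 mm ≈ 51.00%.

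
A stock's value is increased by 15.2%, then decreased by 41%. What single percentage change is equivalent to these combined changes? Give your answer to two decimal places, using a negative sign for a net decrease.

A 15.2% increase multiplies by 1.152.
Then a 41% decrease: 1.152 × 0.59 = 0.67968.
Overall factor 0.67968, i.e. -32.03%.

-32.03%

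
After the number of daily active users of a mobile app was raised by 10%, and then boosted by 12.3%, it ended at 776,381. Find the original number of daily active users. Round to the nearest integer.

628,496

Undoing the 12.3% increase: 776,381 ÷ 1.123 ≈ 691345.503117.
Undoing the 10% increase: 691345.503117 ÷ 1.1 ≈ 628,496.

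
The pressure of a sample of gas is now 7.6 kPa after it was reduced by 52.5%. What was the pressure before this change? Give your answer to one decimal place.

16.0 kPa

The overall multiplier applied was 0.475.
So the original pressure was 7.6 ÷ 0.475 = 16.0 kPa.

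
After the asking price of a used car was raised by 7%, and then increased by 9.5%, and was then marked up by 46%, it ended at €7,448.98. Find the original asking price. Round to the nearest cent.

€4,354.58

Undoing the 46% increase: €7,448.98 ÷ 1.46 ≈ €5102.041096.
Undoing the 9.5% increase: €5102.041096 ÷ 1.095 ≈ €4659.398261.
Undoing the 7% increase: €4659.398261 ÷ 1.07 ≈ €4,354.58.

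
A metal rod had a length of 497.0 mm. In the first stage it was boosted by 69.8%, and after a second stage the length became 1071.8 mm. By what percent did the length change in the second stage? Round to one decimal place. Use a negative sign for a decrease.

27.0%

After the first stage: 497.0 × 1.698 = 843.906.
Second-stage multiplier: 1071.8 ÷ 843.906 ≈ 1.27005.
That is a change of 27.0%.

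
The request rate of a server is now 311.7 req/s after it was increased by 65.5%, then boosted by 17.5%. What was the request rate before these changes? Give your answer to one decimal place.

160.3 req/s

Undoing the 17.5% increase: 311.7 ÷ 1.175 ≈ 265.276596.
Undoing the 65.5% increase: 265.276596 ÷ 1.655 ≈ 160.3 req/s.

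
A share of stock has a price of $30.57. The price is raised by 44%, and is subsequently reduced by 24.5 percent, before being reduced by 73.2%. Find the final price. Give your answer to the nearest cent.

Each change multiplies by a factor: 1.44 × 0.755 × 0.268 = 0.2913696.
$30.57 × 0.2913696 = $8.907168672 ≈ $8.91.

$8.91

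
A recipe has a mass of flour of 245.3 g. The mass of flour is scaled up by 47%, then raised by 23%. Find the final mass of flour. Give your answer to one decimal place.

443.5 g

Each change multiplies by a factor: 1.47 × 1.23 = 1.8081.
245.3 × 1.8081 = 443.52693 ≈ 443.5.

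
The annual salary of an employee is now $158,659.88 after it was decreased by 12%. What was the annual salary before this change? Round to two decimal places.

The overall multiplier applied was 0.88.
So the original annual salary was $158,659.88 ÷ 0.88 ≈ $180,295.32.

$180,295.32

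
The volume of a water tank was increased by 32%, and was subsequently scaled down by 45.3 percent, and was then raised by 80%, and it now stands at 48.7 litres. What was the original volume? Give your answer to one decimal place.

Undoing the 80% increase: 48.7 ÷ 1.8 ≈ 27.055556.
Undoing the 45.3% decrease: 27.055556 ÷ 0.547 ≈ 49.461711.
Undoing the 32% increase: 49.461711 ÷ 1.32 ≈ 37.5 litres.

37.5 litres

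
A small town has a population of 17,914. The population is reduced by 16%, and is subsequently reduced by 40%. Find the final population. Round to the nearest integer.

9,029

Each change multiplies by a factor: 0.84 × 0.6 = 0.504.
17,914 × 0.504 = 9028.656 ≈ 9,029.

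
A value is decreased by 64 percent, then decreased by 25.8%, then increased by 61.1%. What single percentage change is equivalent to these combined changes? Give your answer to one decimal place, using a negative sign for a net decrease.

-57.0%

A 64% decrease multiplies by 0.36.
Then a 25.8% decrease: 0.36 × 0.742 = 0.26712.
Then a 61.1% increase: 0.26712 × 1.611 = 0.43033032.
Overall factor 0.43033032, i.e. -57.0%.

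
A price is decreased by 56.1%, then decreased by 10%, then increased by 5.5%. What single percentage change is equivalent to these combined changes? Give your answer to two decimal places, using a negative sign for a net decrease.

-58.32%

A 56.1% decrease multiplies by 0.439.
Then a 10% decrease: 0.439 × 0.9 = 0.3951.
Then a 5.5% increase: 0.3951 × 1.055 = 0.4168305.
Overall factor 0.4168305, i.e. -58.32%.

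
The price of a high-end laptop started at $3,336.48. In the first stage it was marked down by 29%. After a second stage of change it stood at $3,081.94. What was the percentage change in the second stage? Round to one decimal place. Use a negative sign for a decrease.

After the first stage: $3,336.48 × 0.71 = $2368.9008.
Second-stage multiplier: $3,081.94 ÷ $2368.9008 ≈ 1.301.
That is a change of 30.1%.

30.1%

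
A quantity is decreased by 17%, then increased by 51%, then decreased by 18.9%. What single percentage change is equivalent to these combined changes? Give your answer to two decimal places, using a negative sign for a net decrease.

1.64%

The combined multiplier is 0.83 × 1.51 × 0.811 = 1.0164263.
That corresponds to an increase of 1.64%.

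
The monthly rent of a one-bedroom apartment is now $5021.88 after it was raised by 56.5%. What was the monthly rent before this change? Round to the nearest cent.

The overall multiplier applied was 1.565.
So the original monthly rent was $5021.88 ÷ 1.565 ≈ $3208.87.

$3208.87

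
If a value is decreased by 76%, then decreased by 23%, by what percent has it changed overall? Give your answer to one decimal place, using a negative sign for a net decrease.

-81.5%

The combined multiplier is 0.24 × 0.77 = 0.1848.
That corresponds to a decrease of 81.5%.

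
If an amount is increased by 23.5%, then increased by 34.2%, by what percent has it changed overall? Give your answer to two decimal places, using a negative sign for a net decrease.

65.74%

The combined multiplier is 1.235 × 1.342 = 1.65737.
That corresponds to an increase of 65.74%.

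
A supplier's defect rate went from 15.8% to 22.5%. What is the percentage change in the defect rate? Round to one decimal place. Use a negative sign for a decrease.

The change is 22.5 − 15.8 = 6.7 percentage points.
Relative to the original 15.8%, that is 6.7 ÷ 15.8 ≈ 42.4%.

42.4%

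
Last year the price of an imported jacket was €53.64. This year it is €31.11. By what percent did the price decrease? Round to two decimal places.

Change: €31.11 − €53.64 = -€22.53.
Relative to the original: -€22.53 ÷ €53.64 ≈ -42.00%.
So the price decreased by 42.00%.

42.00%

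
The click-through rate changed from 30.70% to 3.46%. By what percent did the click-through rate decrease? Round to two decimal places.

The change is 3.46 − 30.70 = -27.24 percentage points.
Relative to the original 30.70%, that is -27.24 ÷ 30.70 ≈ -88.73%.
So the click-through rate fell by 88.73%.

88.73%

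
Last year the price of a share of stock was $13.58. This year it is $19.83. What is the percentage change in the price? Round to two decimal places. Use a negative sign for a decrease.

46.02%

Change: $19.83 − $13.58 = $6.25.
Relative to the original: $6.25 ÷ $13.58 ≈ 46.02%.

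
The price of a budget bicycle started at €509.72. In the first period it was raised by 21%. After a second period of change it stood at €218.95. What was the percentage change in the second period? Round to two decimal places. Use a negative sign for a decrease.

After the first period: €509.72 × 1.21 = €616.7612.
Second-period multiplier: €218.95 ÷ €616.7612 ≈ 0.355.
That is a change of -64.50%.

-64.50%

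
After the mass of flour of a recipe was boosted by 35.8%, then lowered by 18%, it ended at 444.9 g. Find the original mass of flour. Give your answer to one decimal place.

The overall multiplier applied was 1.358 × 0.82 = 1.11356.
So the original mass of flour was 444.9 ÷ 1.11356 ≈ 399.5 g.

399.5 g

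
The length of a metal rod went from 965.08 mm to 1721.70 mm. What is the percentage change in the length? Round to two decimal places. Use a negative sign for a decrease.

78.40%

Change: 1721.70 − 965.08 = 756.62.
Relative to the original: 756.62 ÷ 965.08 ≈ 78.40%.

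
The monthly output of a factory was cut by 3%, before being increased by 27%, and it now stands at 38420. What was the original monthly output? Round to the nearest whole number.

31188

Undoing the 27% increase: 38420 ÷ 1.27 ≈ 30251.968504.
Undoing the 3% decrease: 30251.968504 ÷ 0.97 ≈ 31188.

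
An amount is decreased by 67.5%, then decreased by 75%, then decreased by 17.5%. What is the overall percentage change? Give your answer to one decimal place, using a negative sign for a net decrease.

The combined multiplier is 0.325 × 0.25 × 0.825 = 0.06703125.
That corresponds to a decrease of 93.3%.

-93.3%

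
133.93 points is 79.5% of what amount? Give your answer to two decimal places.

133.93 points ÷ 0.795 ≈ 168.47 points.

168.47 points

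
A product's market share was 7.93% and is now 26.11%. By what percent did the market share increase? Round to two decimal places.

229.26%

The change is 26.11 − 7.93 = 18.18 percentage points.
Relative to the original 7.93%, that is 18.18 ÷ 7.93 ≈ 229.26%.
So the market share rose by 229.26%.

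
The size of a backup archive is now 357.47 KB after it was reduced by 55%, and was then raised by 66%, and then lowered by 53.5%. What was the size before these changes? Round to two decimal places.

Undoing the 53.5% decrease: 357.47 ÷ 0.465 ≈ 768.752688.
Undoing the 66% increase: 768.752688 ÷ 1.66 ≈ 463.104029.
Undoing the 55% decrease: 463.104029 ÷ 0.45 ≈ 1,029.12 KB.

1,029.12 KB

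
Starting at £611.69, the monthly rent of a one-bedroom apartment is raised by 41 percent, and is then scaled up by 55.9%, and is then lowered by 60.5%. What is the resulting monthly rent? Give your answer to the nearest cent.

Each change multiplies by a factor: 1.41 × 1.559 × 0.395 = 0.86828505.
£611.69 × 0.86828505 = £531.1212822345 ≈ £531.12.

£531.12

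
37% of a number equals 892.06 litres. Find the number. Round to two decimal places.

892.06 litres ÷ 0.37 ≈ 2,410.97 litres.

2,410.97 litres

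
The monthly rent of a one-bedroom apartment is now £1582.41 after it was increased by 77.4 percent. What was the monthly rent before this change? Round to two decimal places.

£892.00

The overall multiplier applied was 1.774.
So the original monthly rent was £1582.41 ÷ 1.774 ≈ £892.00.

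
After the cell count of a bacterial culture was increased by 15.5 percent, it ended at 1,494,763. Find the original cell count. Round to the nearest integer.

The overall multiplier applied was 1.155.
So the original cell count was 1,494,763 ÷ 1.155 ≈ 1,294,167.

1,294,167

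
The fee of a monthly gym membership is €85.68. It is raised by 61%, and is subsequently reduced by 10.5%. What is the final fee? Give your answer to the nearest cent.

€123.46

Each change multiplies by a factor: 1.61 × 0.895 = 1.44095.
€85.68 × 1.44095 = €123.460596 ≈ €123.46.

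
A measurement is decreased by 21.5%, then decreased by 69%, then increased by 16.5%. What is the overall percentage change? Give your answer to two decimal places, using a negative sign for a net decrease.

A 21.5% decrease multiplies by 0.785.
Then a 69% decrease: 0.785 × 0.31 = 0.24335.
Then a 16.5% increase: 0.24335 × 1.165 = 0.28350275.
Overall factor 0.28350275, i.e. -71.65%.

-71.65%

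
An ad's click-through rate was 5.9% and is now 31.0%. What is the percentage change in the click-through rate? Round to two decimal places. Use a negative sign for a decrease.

The change is 31.0 − 5.9 = 25.1 percentage points.
Relative to the original 5.9%, that is 25.1 ÷ 5.9 ≈ 425.42%.

425.42%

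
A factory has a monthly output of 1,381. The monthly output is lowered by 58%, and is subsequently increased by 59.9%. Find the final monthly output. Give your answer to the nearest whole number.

927

Each change multiplies by a factor: 0.42 × 1.599 = 0.67158.
1,381 × 0.67158 = 927.45198 ≈ 927.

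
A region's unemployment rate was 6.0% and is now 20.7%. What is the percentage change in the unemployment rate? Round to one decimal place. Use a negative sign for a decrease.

245.0%

The change is 20.7 − 6.0 = 14.7 percentage points.
Relative to the original 6.0%, that is 14.7 ÷ 6.0 = 245.0%.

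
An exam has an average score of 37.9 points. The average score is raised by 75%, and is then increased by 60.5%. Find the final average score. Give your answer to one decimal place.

Each change multiplies by a factor: 1.75 × 1.605 = 2.80875.
37.9 × 2.80875 = 106.451625 ≈ 106.5.

106.5 points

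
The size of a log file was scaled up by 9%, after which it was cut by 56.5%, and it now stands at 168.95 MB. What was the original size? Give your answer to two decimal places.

The overall multiplier applied was 1.09 × 0.435 = 0.47415.
So the original size was 168.95 ÷ 0.47415 ≈ 356.32 MB.

356.32 MB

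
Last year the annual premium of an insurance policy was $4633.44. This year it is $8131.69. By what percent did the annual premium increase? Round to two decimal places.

75.50%

Change: $8131.69 − $4633.44 = $3498.25.
Relative to the original: $3498.25 ÷ $4633.44 ≈ 75.50%.
So the annual premium increased by 75.50%.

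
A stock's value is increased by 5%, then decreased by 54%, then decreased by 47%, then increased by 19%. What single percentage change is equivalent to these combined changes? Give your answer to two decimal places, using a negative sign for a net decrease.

The combined multiplier is 1.05 × 0.46 × 0.53 × 1.19 = 0.3046281.
That corresponds to a decrease of 69.54%.

-69.54%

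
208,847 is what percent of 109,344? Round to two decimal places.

208,847 ÷ 109,344 ≈ 191.00%.

191.00%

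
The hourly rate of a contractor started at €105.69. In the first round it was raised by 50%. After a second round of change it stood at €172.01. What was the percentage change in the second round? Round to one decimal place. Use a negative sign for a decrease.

After the first round: €105.69 × 1.5 = €158.535.
Second-round multiplier: €172.01 ÷ €158.535 ≈ 1.085.
That is a change of 8.5%.

8.5%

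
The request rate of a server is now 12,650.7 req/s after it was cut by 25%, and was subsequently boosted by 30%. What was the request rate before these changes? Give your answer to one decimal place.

12,975.1 req/s

Undoing the 30% increase: 12,650.7 ÷ 1.3 ≈ 9731.307692.
Undoing the 25% decrease: 9731.307692 ÷ 0.75 ≈ 12,975.1 req/s.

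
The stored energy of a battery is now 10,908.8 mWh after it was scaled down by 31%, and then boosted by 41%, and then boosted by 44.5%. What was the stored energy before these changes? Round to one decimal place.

7,759.6 mWh

Undoing the 44.5% increase: 10,908.8 ÷ 1.445 ≈ 7549.342561.
Undoing the 41% increase: 7549.342561 ÷ 1.41 ≈ 5354.14366.
Undoing the 31% decrease: 5354.14366 ÷ 0.69 ≈ 7,759.6 mWh.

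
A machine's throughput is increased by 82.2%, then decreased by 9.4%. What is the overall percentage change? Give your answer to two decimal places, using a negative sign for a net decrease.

65.07%

An 82.2% increase multiplies by 1.822.
Then a 9.4% decrease: 1.822 × 0.906 = 1.650732.
Overall factor 1.650732, i.e. 65.07%.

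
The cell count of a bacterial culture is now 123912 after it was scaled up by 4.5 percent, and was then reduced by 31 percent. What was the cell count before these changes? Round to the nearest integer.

The overall multiplier applied was 1.045 × 0.69 = 0.72105.
So the original cell count was 123912 ÷ 0.72105 ≈ 171849.

171849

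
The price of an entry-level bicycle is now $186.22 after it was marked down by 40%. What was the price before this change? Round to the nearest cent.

The overall multiplier applied was 0.6.
So the original price was $186.22 ÷ 0.6 ≈ $310.37.

$310.37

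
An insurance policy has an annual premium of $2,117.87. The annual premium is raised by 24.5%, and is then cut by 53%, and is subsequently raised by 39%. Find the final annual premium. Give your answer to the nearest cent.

$1,722.59

Each change multiplies by a factor: 1.245 × 0.47 × 1.39 = 0.8133585.
$2,117.87 × 0.8133585 = $1722.587566395 ≈ $1,722.59.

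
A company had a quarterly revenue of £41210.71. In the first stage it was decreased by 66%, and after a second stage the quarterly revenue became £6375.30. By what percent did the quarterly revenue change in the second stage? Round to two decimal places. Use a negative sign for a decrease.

-54.50%

After the first stage: £41210.71 × 0.34 = £14011.6414.
Second-stage multiplier: £6375.30 ÷ £14011.6414 ≈ 0.455.
That is a change of -54.50%.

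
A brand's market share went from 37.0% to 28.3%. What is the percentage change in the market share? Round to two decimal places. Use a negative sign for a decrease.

The change is 28.3 − 37.0 = -8.7 percentage points.
Relative to the original 37.0%, that is -8.7 ÷ 37.0 ≈ -23.51%.

-23.51%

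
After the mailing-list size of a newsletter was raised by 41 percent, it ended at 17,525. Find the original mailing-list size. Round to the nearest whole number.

The overall multiplier applied was 1.41.
So the original mailing-list size was 17,525 ÷ 1.41 ≈ 12,429.

12,429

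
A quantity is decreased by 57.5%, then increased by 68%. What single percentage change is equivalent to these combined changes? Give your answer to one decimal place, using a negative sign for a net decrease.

A 57.5% decrease multiplies by 0.425.
Then a 68% increase: 0.425 × 1.68 = 0.714.
Overall factor 0.714, i.e. -28.6%.

-28.6%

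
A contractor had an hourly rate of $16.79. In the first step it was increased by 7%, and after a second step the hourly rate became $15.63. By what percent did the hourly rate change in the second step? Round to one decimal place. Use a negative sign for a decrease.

After the first step: $16.79 × 1.07 = $17.9653.
Second-step multiplier: $15.63 ÷ $17.9653 ≈ 0.87001.
That is a change of -13.0%.

-13.0%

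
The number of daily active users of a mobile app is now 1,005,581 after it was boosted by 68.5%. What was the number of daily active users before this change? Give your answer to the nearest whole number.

The overall multiplier applied was 1.685.
So the original number of daily active users was 1,005,581 ÷ 1.685 ≈ 596,784.

596,784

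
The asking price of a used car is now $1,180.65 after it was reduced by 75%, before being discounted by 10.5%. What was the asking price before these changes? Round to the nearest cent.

Undoing the 10.5% decrease: $1,180.65 ÷ 0.895 ≈ $1319.162011.
Undoing the 75% decrease: $1319.162011 ÷ 0.25 ≈ $5,276.65.

$5,276.65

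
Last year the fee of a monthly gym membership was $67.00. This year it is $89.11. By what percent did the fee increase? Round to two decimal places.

33.00%

Change: $89.11 − $67.00 = $22.11.
Relative to the original: $22.11 ÷ $67.00 = 33.00%.
So the fee increased by 33.00%.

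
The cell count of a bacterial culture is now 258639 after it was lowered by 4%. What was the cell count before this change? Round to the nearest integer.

The overall multiplier applied was 0.96.
So the original cell count was 258639 ÷ 0.96 ≈ 269416.

269416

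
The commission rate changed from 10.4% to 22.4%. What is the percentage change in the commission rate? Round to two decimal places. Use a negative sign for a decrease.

The change is 22.4 − 10.4 = 12.0 percentage points.
Relative to the original 10.4%, that is 12.0 ÷ 10.4 ≈ 115.38%.

115.38%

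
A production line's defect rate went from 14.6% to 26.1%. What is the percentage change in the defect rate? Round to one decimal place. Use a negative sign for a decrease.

78.8%

The change is 26.1 − 14.6 = 11.5 percentage points.
Relative to the original 14.6%, that is 11.5 ÷ 14.6 ≈ 78.8%.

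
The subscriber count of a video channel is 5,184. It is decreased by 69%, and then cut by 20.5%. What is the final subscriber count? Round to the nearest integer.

Apply the 69% decrease: 5,184 × 0.31 = 1607.04.
20.5% decrease: 1607.04 × 0.795 = 1277.5968 ≈ 1,278.

1,278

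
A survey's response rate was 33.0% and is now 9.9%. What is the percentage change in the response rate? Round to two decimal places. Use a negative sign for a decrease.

The change is 9.9 − 33.0 = -23.1 percentage points.
Relative to the original 33.0%, that is -23.1 ÷ 33.0 = -70.00%.

-70.00%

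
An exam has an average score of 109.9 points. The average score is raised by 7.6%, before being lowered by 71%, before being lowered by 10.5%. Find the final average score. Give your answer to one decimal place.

After the 7.6% increase: 109.9 × 1.076 = 118.2524.
After the 71% decrease: 118.2524 × 0.29 = 34.293196.
After the 10.5% decrease: 34.293196 × 0.895 = 30.69241042 ≈ 30.7.

30.7 points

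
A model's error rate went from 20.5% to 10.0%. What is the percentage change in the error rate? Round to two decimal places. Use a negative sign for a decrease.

-51.22%

The change is 10.0 − 20.5 = -10.5 percentage points.
Relative to the original 20.5%, that is -10.5 ÷ 20.5 ≈ -51.22%.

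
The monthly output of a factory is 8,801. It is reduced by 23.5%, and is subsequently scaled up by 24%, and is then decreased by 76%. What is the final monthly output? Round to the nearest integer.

2,004

Each change multiplies by a factor: 0.765 × 1.24 × 0.24 = 0.227664.
8,801 × 0.227664 = 2003.670864 ≈ 2,004.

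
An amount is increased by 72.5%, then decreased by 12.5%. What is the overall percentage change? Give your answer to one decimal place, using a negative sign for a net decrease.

The combined multiplier is 1.725 × 0.875 = 1.509375.
That corresponds to an increase of 50.9%.

50.9%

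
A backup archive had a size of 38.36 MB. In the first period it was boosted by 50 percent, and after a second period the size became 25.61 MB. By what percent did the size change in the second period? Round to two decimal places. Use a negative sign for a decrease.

After the first period: 38.36 × 1.5 = 57.54.
Second-period multiplier: 25.61 ÷ 57.54 ≈ 0.445082.
That is a change of -55.49%.

-55.49%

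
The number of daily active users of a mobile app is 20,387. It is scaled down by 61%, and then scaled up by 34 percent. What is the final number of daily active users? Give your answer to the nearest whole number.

10,654

After the 61% decrease: 20,387 × 0.39 = 7950.93.
34% increase: 7950.93 × 1.34 = 10654.2462 ≈ 10,654.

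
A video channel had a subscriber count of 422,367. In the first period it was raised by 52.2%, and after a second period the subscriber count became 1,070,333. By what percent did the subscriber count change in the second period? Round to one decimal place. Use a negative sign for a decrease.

66.5%

After the first period: 422,367 × 1.522 = 642842.574.
Second-period multiplier: 1,070,333 ÷ 642842.574 ≈ 1.665.
That is a change of 66.5%.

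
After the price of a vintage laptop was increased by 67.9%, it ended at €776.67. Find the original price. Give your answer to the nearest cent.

The overall multiplier applied was 1.679.
So the original price was €776.67 ÷ 1.679 ≈ €462.58.

€462.58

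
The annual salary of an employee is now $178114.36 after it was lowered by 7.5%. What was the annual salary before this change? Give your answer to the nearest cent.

The overall multiplier applied was 0.925.
So the original annual salary was $178114.36 ÷ 0.925 ≈ $192556.06.

$192556.06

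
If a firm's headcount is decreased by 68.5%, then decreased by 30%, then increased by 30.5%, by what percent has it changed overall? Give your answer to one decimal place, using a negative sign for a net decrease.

-71.2%

A 68.5% decrease multiplies by 0.315.
Then a 30% decrease: 0.315 × 0.7 = 0.2205.
Then a 30.5% increase: 0.2205 × 1.305 = 0.2877525.
Overall factor 0.2877525, i.e. -71.2%.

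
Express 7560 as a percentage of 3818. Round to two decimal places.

198.01%

7560 ÷ 3818 ≈ 198.01%.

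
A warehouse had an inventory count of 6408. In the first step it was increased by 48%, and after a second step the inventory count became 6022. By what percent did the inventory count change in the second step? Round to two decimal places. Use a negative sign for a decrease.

After the first step: 6408 × 1.48 = 9483.84.
Second-step multiplier: 6022 ÷ 9483.84 ≈ 0.634975.
That is a change of -36.50%.

-36.50%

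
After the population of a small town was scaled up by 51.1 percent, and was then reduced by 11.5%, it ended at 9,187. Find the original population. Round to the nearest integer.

6,870

Undoing the 11.5% decrease: 9,187 ÷ 0.885 ≈ 10380.79096.
Undoing the 51.1% increase: 10380.79096 ÷ 1.511 ≈ 6,870.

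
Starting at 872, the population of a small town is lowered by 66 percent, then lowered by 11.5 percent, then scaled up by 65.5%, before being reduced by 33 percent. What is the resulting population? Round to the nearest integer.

Each change multiplies by a factor: 0.34 × 0.885 × 1.655 × 0.67 = 0.333652965.
872 × 0.333652965 = 290.94538548 ≈ 291.

291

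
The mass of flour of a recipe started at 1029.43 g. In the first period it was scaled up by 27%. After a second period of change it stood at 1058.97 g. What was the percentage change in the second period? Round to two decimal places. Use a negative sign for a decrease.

After the first period: 1029.43 × 1.27 = 1307.3761.
Second-period multiplier: 1058.97 ÷ 1307.3761 ≈ 0.809996.
That is a change of -19.00%.

-19.00%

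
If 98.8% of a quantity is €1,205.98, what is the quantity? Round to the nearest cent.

€1,220.63

€1,205.98 ÷ 0.988 ≈ €1,220.63.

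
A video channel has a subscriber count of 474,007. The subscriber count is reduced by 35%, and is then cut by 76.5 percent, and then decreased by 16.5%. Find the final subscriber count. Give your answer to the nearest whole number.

60,458

Each change multiplies by a factor: 0.65 × 0.235 × 0.835 = 0.12754625.
474,007 × 0.12754625 = 60457.81532375 ≈ 60,458.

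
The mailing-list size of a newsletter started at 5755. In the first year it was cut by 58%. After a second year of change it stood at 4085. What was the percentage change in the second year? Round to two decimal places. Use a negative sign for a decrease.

After the first year: 5755 × 0.42 = 2417.1.
Second-year multiplier: 4085 ÷ 2417.1 ≈ 1.690042.
That is a change of 69.00%.

69.00%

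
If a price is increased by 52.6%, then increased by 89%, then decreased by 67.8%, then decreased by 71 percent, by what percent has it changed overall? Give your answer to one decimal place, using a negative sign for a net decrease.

A 52.6% increase multiplies by 1.526.
Then an 89% increase: 1.526 × 1.89 = 2.88414.
Then a 67.8% decrease: 2.88414 × 0.322 = 0.92869308.
Then a 71% decrease: 0.92869308 × 0.29 = 0.2693209932.
Overall factor 0.2693209932, i.e. -73.1%.

-73.1%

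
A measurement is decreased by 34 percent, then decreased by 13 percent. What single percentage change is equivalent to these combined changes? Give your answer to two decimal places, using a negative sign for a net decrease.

A 34% decrease multiplies by 0.66.
Then a 13% decrease: 0.66 × 0.87 = 0.5742.
Overall factor 0.5742, i.e. -42.58%.

-42.58%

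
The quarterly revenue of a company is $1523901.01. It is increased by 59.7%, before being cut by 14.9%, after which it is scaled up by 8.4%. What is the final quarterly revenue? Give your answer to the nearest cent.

Each change multiplies by a factor: 1.597 × 0.851 × 1.084 = 1.473206948.
$1523901.01 × 1.473206948 = $2245021.55599621748 ≈ $2245021.56.

$2245021.56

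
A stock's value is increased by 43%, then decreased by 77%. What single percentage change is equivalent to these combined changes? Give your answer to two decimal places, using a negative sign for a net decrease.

-67.11%

The combined multiplier is 1.43 × 0.23 = 0.3289.
That corresponds to a decrease of 67.11%.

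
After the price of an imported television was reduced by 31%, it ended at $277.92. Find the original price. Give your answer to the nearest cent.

The overall multiplier applied was 0.69.
So the original price was $277.92 ÷ 0.69 ≈ $402.78.

$402.78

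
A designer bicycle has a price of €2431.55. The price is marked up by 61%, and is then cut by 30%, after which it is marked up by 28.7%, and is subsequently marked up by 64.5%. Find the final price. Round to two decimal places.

€5801.65

Apply the 61% increase: €2431.55 × 1.61 = €3914.7955.
Apply the 30% decrease: €3914.7955 × 0.7 = €2740.35685.
After the 28.7% increase: €2740.35685 × 1.287 = €3526.83926595.
64.5% increase: €3526.83926595 × 1.645 = €5801.65059248775 ≈ €5801.65.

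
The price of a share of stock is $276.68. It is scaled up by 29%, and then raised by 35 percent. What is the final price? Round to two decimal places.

$481.84

Apply the 29% increase: $276.68 × 1.29 = $356.9172.
After the 35% increase: $356.9172 × 1.35 = $481.83822 ≈ $481.84.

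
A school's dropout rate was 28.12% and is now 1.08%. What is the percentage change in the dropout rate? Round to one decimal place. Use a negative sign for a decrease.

The change is 1.08 − 28.12 = -27.04 percentage points.
Relative to the original 28.12%, that is -27.04 ÷ 28.12 ≈ -96.2%.

-96.2%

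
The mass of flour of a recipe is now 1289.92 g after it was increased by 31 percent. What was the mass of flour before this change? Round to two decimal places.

984.67 g

The overall multiplier applied was 1.31.
So the original mass of flour was 1289.92 ÷ 1.31 ≈ 984.67 g.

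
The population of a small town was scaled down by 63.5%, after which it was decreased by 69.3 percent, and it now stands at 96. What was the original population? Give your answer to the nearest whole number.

857

The overall multiplier applied was 0.365 × 0.307 = 0.112055.
So the original population was 96 ÷ 0.112055 ≈ 857.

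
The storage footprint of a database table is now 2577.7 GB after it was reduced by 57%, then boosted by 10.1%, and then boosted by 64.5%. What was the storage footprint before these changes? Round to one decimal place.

3309.9 GB

The overall multiplier applied was 0.43 × 1.101 × 1.645 = 0.77879235.
So the original storage footprint was 2577.7 ÷ 0.77879235 ≈ 3309.9 GB.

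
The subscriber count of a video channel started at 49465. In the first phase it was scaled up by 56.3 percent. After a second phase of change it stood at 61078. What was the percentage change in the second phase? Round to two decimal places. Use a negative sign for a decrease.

-21.00%

After the first phase: 49465 × 1.563 = 77313.795.
Second-phase multiplier: 61078 ÷ 77313.795 ≈ 0.790001.
That is a change of -21.00%.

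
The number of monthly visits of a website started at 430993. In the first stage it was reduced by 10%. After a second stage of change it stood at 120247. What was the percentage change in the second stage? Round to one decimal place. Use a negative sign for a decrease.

After the first stage: 430993 × 0.9 = 387893.7.
Second-stage multiplier: 120247 ÷ 387893.7 ≈ 0.31.
That is a change of -69.0%.

-69.0%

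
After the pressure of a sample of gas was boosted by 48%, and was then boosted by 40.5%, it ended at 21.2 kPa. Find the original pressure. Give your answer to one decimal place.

10.2 kPa

Undoing the 40.5% increase: 21.2 ÷ 1.405 ≈ 15.088968.
Undoing the 48% increase: 15.088968 ÷ 1.48 ≈ 10.2 kPa.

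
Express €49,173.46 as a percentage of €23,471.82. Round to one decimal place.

€49,173.46 ÷ €23,471.82 ≈ 209.5%.

209.5%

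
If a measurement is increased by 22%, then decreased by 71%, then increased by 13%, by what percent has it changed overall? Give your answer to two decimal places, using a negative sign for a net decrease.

-60.02%

A 22% increase multiplies by 1.22.
Then a 71% decrease: 1.22 × 0.29 = 0.3538.
Then a 13% increase: 0.3538 × 1.13 = 0.399794.
Overall factor 0.399794, i.e. -60.02%.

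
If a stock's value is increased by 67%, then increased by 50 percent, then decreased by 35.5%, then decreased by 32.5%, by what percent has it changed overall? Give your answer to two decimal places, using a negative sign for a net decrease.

9.06%

A 67% increase multiplies by 1.67.
Then a 50% increase: 1.67 × 1.5 = 2.505.
Then a 35.5% decrease: 2.505 × 0.645 = 1.615725.
Then a 32.5% decrease: 1.615725 × 0.675 = 1.090614375.
Overall factor 1.090614375, i.e. 9.06%.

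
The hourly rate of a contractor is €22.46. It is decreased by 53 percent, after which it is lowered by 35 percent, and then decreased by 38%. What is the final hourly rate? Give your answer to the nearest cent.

Each change multiplies by a factor: 0.47 × 0.65 × 0.62 = 0.18941.
€22.46 × 0.18941 = €4.2541486 ≈ €4.25.

€4.25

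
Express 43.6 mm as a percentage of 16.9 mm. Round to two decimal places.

43.6 mm ÷ 16.9 mm ≈ 257.99%.

257.99%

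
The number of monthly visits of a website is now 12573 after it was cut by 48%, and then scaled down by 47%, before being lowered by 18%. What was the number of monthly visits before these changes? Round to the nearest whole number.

The overall multiplier applied was 0.52 × 0.53 × 0.82 = 0.225992.
So the original number of monthly visits was 12573 ÷ 0.225992 ≈ 55635.

55635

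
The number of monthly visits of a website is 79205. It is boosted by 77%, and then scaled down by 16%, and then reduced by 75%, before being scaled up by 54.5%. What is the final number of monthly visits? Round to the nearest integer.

45486

Each change multiplies by a factor: 1.77 × 0.84 × 0.25 × 1.545 = 0.5742765.
79205 × 0.5742765 = 45485.5701825 ≈ 45486.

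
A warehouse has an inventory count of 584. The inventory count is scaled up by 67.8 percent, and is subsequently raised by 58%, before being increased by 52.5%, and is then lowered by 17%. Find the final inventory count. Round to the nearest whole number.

1960

After the 67.8% increase: 584 × 1.678 = 979.952.
After the 58% increase: 979.952 × 1.58 = 1548.32416.
After the 52.5% increase: 1548.32416 × 1.525 = 2361.194344.
After the 17% decrease: 2361.194344 × 0.83 = 1959.79130552 ≈ 1960.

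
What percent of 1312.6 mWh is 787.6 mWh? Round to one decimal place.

60.0%

787.6 mWh ÷ 1312.6 mWh ≈ 60.0%.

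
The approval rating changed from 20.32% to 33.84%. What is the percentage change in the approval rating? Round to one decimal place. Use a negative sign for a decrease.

66.5%

The change is 33.84 − 20.32 = 13.52 percentage points.
Relative to the original 20.32%, that is 13.52 ÷ 20.32 ≈ 66.5%.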